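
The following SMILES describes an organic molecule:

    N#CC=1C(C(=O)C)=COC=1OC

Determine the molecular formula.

Walk through each heavy atom and fill implicit hydrogens from standard valence (C 4, N 3, O 2, S 2, halogen 1):
  atom 1: N, bond orders sum to 3 (valence 3) → 0 H
  atom 2: C, bond orders sum to 4 (valence 4) → 0 H
  atom 3: C, bond orders sum to 4 (valence 4) → 0 H
  atom 4: C, bond orders sum to 4 (valence 4) → 0 H
  atom 5: C, bond orders sum to 4 (valence 4) → 0 H
  atom 6: O, bond orders sum to 2 (valence 2) → 0 H
  atom 7: C, bond orders sum to 1 (valence 4) → 3 H
  atom 8: C, bond orders sum to 3 (valence 4) → 1 H
  atom 9: O, bond orders sum to 2 (valence 2) → 0 H
  atom 10: C, bond orders sum to 4 (valence 4) → 0 H
  atom 11: O, bond orders sum to 2 (valence 2) → 0 H
  atom 12: C, bond orders sum to 1 (valence 4) → 3 H
Totals → C:8, H:7, N:1, O:3.
In Hill order: C8H7NO3.

C8H7NO3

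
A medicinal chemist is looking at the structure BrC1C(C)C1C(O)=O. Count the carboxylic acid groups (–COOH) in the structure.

The carboxylic acid motif appears at heavy-atom position 6 in the SMILES.
Carboxylic acid count: 1.

1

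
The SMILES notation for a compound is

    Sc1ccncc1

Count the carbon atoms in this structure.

Count every carbon token in the SMILES (each C, including those in ring-closure positions and inside branches).
Carbon count: 5.

5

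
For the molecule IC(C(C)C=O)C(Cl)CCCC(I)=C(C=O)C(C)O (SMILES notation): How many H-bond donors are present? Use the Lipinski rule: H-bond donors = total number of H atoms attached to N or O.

Donors: find every N or O and count the H atoms it carries.
  atom 6 (O): bond orders sum to 2 → 0 H
  atom 16 (O): bond orders sum to 2 → 0 H
  atom 19 (O): bond orders sum to 1 → 1 H
Lipinski HBD = 1.

1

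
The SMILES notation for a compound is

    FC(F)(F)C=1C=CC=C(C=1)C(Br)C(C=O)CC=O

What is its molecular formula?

C12H10BrF3O2

Walk through each heavy atom and fill implicit hydrogens from standard valence (C 4, N 3, O 2, S 2, halogen 1):
  atom 1: F (halogen, monovalent) → 0 H
  atom 2: C, bond orders sum to 4 (valence 4) → 0 H
  atom 3: F (halogen, monovalent) → 0 H
  atom 4: F (halogen, monovalent) → 0 H
  atom 5: C, bond orders sum to 4 (valence 4) → 0 H
  atom 6: C, bond orders sum to 3 (valence 4) → 1 H
  atom 7: C, bond orders sum to 3 (valence 4) → 1 H
  atom 8: C, bond orders sum to 3 (valence 4) → 1 H
  atom 9: C, bond orders sum to 4 (valence 4) → 0 H
  atom 10: C, bond orders sum to 3 (valence 4) → 1 H
  atom 11: C, bond orders sum to 3 (valence 4) → 1 H
  atom 12: Br (halogen, monovalent) → 0 H
  atom 13: C, bond orders sum to 3 (valence 4) → 1 H
  atom 14: C, bond orders sum to 3 (valence 4) → 1 H
  atom 15: O, bond orders sum to 2 (valence 2) → 0 H
  atom 16: C, bond orders sum to 2 (valence 4) → 2 H
  atom 17: C, bond orders sum to 3 (valence 4) → 1 H
  atom 18: O, bond orders sum to 2 (valence 2) → 0 H
Totals → C:12, H:10, Br:1, F:3, O:2.
In Hill order: C12H10BrF3O2.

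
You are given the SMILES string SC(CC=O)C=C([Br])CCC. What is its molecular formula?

Walk through each heavy atom and fill implicit hydrogens from standard valence (C 4, N 3, O 2, S 2, halogen 1):
  atom 1: S, bond orders sum to 1 (valence 2) → 1 H
  atom 2: C, bond orders sum to 3 (valence 4) → 1 H
  atom 3: C, bond orders sum to 2 (valence 4) → 2 H
  atom 4: C, bond orders sum to 3 (valence 4) → 1 H
  atom 5: O, bond orders sum to 2 (valence 2) → 0 H
  atom 6: C, bond orders sum to 3 (valence 4) → 1 H
  atom 7: C, bond orders sum to 4 (valence 4) → 0 H
  atom 8: Br with explicit H count 0
  atom 9: C, bond orders sum to 2 (valence 4) → 2 H
  atom 10: C, bond orders sum to 2 (valence 4) → 2 H
  atom 11: C, bond orders sum to 1 (valence 4) → 3 H
Totals → C:8, H:13, Br:1, O:1, S:1.

C8H13BrOS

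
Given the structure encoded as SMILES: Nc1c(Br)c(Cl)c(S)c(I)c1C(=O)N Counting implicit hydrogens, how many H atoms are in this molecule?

Walk through each heavy atom and fill implicit hydrogens from standard valence (C 4, N 3, O 2, S 2, halogen 1); for lowercase aromatic atoms, an aromatic c carries 1 H when it has two neighbours and 0 H with three, and aromatic n carries 0 H:
  atom 1: N, bond orders sum to 1 (valence 3) → 2 H
  atom 2: aromatic c, 3 neighbours → 0 H
  atom 3: aromatic c, 3 neighbours → 0 H
  atom 4: Br (halogen, monovalent) → 0 H
  atom 5: aromatic c, 3 neighbours → 0 H
  atom 6: Cl (halogen, monovalent) → 0 H
  atom 7: aromatic c, 3 neighbours → 0 H
  atom 8: S, bond orders sum to 1 (valence 2) → 1 H
  atom 9: aromatic c, 3 neighbours → 0 H
  atom 10: I (halogen, monovalent) → 0 H
  atom 11: aromatic c, 3 neighbours → 0 H
  atom 12: C, bond orders sum to 4 (valence 4) → 0 H
  atom 13: O, bond orders sum to 2 (valence 2) → 0 H
  atom 14: N, bond orders sum to 1 (valence 3) → 2 H
Total hydrogens: 5.

5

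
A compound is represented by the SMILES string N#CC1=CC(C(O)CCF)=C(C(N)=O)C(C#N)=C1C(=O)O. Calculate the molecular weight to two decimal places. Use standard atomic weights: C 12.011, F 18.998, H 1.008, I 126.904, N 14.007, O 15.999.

First, the molecular formula is C13H10FN3O4 (counting implicit H from valence).
  C: 13 × 12.011 = 156.143
  F: 1 × 18.998 = 18.998
  H: 10 × 1.008 = 10.080
  N: 3 × 14.007 = 42.021
  O: 4 × 15.999 = 63.996
Sum: 13×12.011 + 1×18.998 + 10×1.008 + 3×14.007 + 4×15.999 = 291.238 → 291.24 g/mol.

291.24 g/mol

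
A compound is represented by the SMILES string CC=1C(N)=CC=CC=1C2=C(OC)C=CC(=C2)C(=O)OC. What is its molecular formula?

Walk through each heavy atom and fill implicit hydrogens from standard valence (C 4, N 3, O 2, S 2, halogen 1):
  atom 1: C, bond orders sum to 1 (valence 4) → 3 H
  atom 2: C, bond orders sum to 4 (valence 4) → 0 H
  atom 3: C, bond orders sum to 4 (valence 4) → 0 H
  atom 4: N, bond orders sum to 1 (valence 3) → 2 H
  atom 5: C, bond orders sum to 3 (valence 4) → 1 H
  atom 6: C, bond orders sum to 3 (valence 4) → 1 H
  atom 7: C, bond orders sum to 3 (valence 4) → 1 H
  atom 8: C, bond orders sum to 4 (valence 4) → 0 H
  atom 9: C, bond orders sum to 4 (valence 4) → 0 H
  atom 10: C, bond orders sum to 4 (valence 4) → 0 H
  atom 11: O, bond orders sum to 2 (valence 2) → 0 H
  atom 12: C, bond orders sum to 1 (valence 4) → 3 H
  atom 13: C, bond orders sum to 3 (valence 4) → 1 H
  atom 14: C, bond orders sum to 3 (valence 4) → 1 H
  atom 15: C, bond orders sum to 4 (valence 4) → 0 H
  atom 16: C, bond orders sum to 3 (valence 4) → 1 H
  atom 17: C, bond orders sum to 4 (valence 4) → 0 H
  atom 18: O, bond orders sum to 2 (valence 2) → 0 H
  atom 19: O, bond orders sum to 2 (valence 2) → 0 H
  atom 20: C, bond orders sum to 1 (valence 4) → 3 H
Totals → C:16, H:17, N:1, O:3.
In Hill order: C16H17NO3.

C16H17NO3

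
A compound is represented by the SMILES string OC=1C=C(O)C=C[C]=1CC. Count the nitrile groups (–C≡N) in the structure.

Scan the SMILES for the nitrile motif — none present.
Groups that are present: 2 hydroxyl.

0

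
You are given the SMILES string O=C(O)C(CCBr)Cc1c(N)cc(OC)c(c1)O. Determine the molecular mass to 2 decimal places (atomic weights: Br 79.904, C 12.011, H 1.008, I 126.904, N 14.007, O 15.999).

318.17 g/mol

First, the molecular formula is C12H16BrNO4 (counting implicit H from valence).
  Br: 1 × 79.904 = 79.904
  C: 12 × 12.011 = 144.132
  H: 16 × 1.008 = 16.128
  N: 1 × 14.007 = 14.007
  O: 4 × 15.999 = 63.996
Sum: 1×79.904 + 12×12.011 + 16×1.008 + 1×14.007 + 4×15.999 = 318.167 → 318.17 g/mol.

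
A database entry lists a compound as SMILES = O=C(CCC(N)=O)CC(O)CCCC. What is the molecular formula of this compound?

Walk through each heavy atom and fill implicit hydrogens from standard valence (C 4, N 3, O 2, S 2, halogen 1):
  atom 1: O, bond orders sum to 2 (valence 2) → 0 H
  atom 2: C, bond orders sum to 4 (valence 4) → 0 H
  atom 3: C, bond orders sum to 2 (valence 4) → 2 H
  atom 4: C, bond orders sum to 2 (valence 4) → 2 H
  atom 5: C, bond orders sum to 4 (valence 4) → 0 H
  atom 6: N, bond orders sum to 1 (valence 3) → 2 H
  atom 7: O, bond orders sum to 2 (valence 2) → 0 H
  atom 8: C, bond orders sum to 2 (valence 4) → 2 H
  atom 9: C, bond orders sum to 3 (valence 4) → 1 H
  atom 10: O, bond orders sum to 1 (valence 2) → 1 H
  atom 11: C, bond orders sum to 2 (valence 4) → 2 H
  atom 12: C, bond orders sum to 2 (valence 4) → 2 H
  atom 13: C, bond orders sum to 2 (valence 4) → 2 H
  atom 14: C, bond orders sum to 1 (valence 4) → 3 H
Totals → C:10, H:19, N:1, O:3.
In Hill order: C10H19NO3.

C10H19NO3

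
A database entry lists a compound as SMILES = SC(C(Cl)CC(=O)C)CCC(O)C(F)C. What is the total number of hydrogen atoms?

18

Walk through each heavy atom and fill implicit hydrogens from standard valence (C 4, N 3, O 2, S 2, halogen 1):
  atom 1: S, bond orders sum to 1 (valence 2) → 1 H
  atom 2: C, bond orders sum to 3 (valence 4) → 1 H
  atom 3: C, bond orders sum to 3 (valence 4) → 1 H
  atom 4: Cl (halogen, monovalent) → 0 H
  atom 5: C, bond orders sum to 2 (valence 4) → 2 H
  atom 6: C, bond orders sum to 4 (valence 4) → 0 H
  atom 7: O, bond orders sum to 2 (valence 2) → 0 H
  atom 8: C, bond orders sum to 1 (valence 4) → 3 H
  atom 9: C, bond orders sum to 2 (valence 4) → 2 H
  atom 10: C, bond orders sum to 2 (valence 4) → 2 H
  atom 11: C, bond orders sum to 3 (valence 4) → 1 H
  atom 12: O, bond orders sum to 1 (valence 2) → 1 H
  atom 13: C, bond orders sum to 3 (valence 4) → 1 H
  atom 14: F (halogen, monovalent) → 0 H
  atom 15: C, bond orders sum to 1 (valence 4) → 3 H
Total hydrogens: 18.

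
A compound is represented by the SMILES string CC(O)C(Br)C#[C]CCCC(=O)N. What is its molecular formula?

C9H14BrNO2

Walk through each heavy atom and fill implicit hydrogens from standard valence (C 4, N 3, O 2, S 2, halogen 1):
  atom 1: C, bond orders sum to 1 (valence 4) → 3 H
  atom 2: C, bond orders sum to 3 (valence 4) → 1 H
  atom 3: O, bond orders sum to 1 (valence 2) → 1 H
  atom 4: C, bond orders sum to 3 (valence 4) → 1 H
  atom 5: Br (halogen, monovalent) → 0 H
  atom 6: C, bond orders sum to 4 (valence 4) → 0 H
  atom 7: C with explicit H count 0
  atom 8: C, bond orders sum to 2 (valence 4) → 2 H
  atom 9: C, bond orders sum to 2 (valence 4) → 2 H
  atom 10: C, bond orders sum to 2 (valence 4) → 2 H
  atom 11: C, bond orders sum to 4 (valence 4) → 0 H
  atom 12: O, bond orders sum to 2 (valence 2) → 0 H
  atom 13: N, bond orders sum to 1 (valence 3) → 2 H
Totals → C:9, H:14, Br:1, N:1, O:2.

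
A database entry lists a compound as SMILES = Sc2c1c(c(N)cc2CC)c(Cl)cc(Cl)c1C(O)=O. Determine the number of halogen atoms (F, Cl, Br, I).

Halogen atoms appear at heavy-atom positions 12, 15 (2×Cl).
Other groups present: 1 carboxylic acid, 1 primary amine, 1 thiol.
Halogen count: 2.

2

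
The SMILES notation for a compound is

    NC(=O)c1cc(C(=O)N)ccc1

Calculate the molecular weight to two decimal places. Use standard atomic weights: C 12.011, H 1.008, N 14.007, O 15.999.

164.16 g/mol

First, the molecular formula is C8H8N2O2 (counting implicit H from valence).
  C: 8 × 12.011 = 96.088
  H: 8 × 1.008 = 8.064
  N: 2 × 14.007 = 28.014
  O: 2 × 15.999 = 31.998
Sum: 8×12.011 + 8×1.008 + 2×14.007 + 2×15.999 = 164.164 → 164.16 g/mol.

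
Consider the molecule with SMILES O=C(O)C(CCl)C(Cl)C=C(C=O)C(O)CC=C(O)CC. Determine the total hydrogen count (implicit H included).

18

Walk through each heavy atom and fill implicit hydrogens from standard valence (C 4, N 3, O 2, S 2, halogen 1):
  atom 1: O, bond orders sum to 2 (valence 2) → 0 H
  atom 2: C, bond orders sum to 4 (valence 4) → 0 H
  atom 3: O, bond orders sum to 1 (valence 2) → 1 H
  atom 4: C, bond orders sum to 3 (valence 4) → 1 H
  atom 5: C, bond orders sum to 2 (valence 4) → 2 H
  atom 6: Cl (halogen, monovalent) → 0 H
  atom 7: C, bond orders sum to 3 (valence 4) → 1 H
  atom 8: Cl (halogen, monovalent) → 0 H
  atom 9: C, bond orders sum to 3 (valence 4) → 1 H
  atom 10: C, bond orders sum to 4 (valence 4) → 0 H
  atom 11: C, bond orders sum to 3 (valence 4) → 1 H
  atom 12: O, bond orders sum to 2 (valence 2) → 0 H
  atom 13: C, bond orders sum to 3 (valence 4) → 1 H
  atom 14: O, bond orders sum to 1 (valence 2) → 1 H
  atom 15: C, bond orders sum to 2 (valence 4) → 2 H
  atom 16: C, bond orders sum to 3 (valence 4) → 1 H
  atom 17: C, bond orders sum to 4 (valence 4) → 0 H
  atom 18: O, bond orders sum to 1 (valence 2) → 1 H
  atom 19: C, bond orders sum to 2 (valence 4) → 2 H
  atom 20: C, bond orders sum to 1 (valence 4) → 3 H
Total hydrogens: 18.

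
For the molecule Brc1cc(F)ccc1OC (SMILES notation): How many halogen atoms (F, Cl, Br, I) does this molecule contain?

Halogen atoms appear at heavy-atom positions 1, 5 (1×Br, 1×F).
Other groups present: 1 ether.
Halogen count: 2.

2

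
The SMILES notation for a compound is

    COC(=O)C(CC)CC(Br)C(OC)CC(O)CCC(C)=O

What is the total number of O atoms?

5

Scan the SMILES for O atoms (remember two-letter symbols like Cl and Br are single atoms).
Oxygen count: 5.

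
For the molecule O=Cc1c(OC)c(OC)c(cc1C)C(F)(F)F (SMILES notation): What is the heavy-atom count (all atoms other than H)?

Every atom symbol written in the SMILES (organic subset) is one heavy atom; implicit H are not written.
Heavy atoms by element → C:11, F:3, O:3.
Total: 17.

17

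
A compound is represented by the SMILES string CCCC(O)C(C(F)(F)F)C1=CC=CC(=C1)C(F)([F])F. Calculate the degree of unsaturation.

4

Molecular formula: C13H14F6O.
DoU = (2C + 2 + N − H − X) / 2, where X is the halogen count and O/S are ignored.
    = (2·13 + 2 + 0 − 14 − 6) / 2 = 8 / 2 = 4.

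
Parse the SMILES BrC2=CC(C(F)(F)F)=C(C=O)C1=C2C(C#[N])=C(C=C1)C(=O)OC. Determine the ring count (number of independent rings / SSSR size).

In SMILES, each pair of matching ring-closure digits denotes one ring-closing bond; the number of such bonds equals the number of independent rings.
Ring-closure bonds here: 2.

2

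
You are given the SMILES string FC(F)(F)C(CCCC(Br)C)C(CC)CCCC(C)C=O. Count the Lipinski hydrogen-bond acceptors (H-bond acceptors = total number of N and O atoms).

N atoms: 0; O atoms: 1.
Lipinski HBA = 0 + 1 = 1.

1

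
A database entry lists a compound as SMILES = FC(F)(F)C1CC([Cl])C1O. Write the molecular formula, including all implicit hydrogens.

C5H6ClF3O

Walk through each heavy atom and fill implicit hydrogens from standard valence (C 4, N 3, O 2, S 2, halogen 1):
  atom 1: F (halogen, monovalent) → 0 H
  atom 2: C, bond orders sum to 4 (valence 4) → 0 H
  atom 3: F (halogen, monovalent) → 0 H
  atom 4: F (halogen, monovalent) → 0 H
  atom 5: C, bond orders sum to 3 (valence 4) → 1 H
  atom 6: C, bond orders sum to 2 (valence 4) → 2 H
  atom 7: C, bond orders sum to 3 (valence 4) → 1 H
  atom 8: Cl with explicit H count 0
  atom 9: C, bond orders sum to 3 (valence 4) → 1 H
  atom 10: O, bond orders sum to 1 (valence 2) → 1 H
Totals → C:5, H:6, Cl:1, F:3, O:1.
In Hill order: C5H6ClF3O.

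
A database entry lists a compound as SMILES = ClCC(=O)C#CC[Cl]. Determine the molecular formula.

Walk through each heavy atom and fill implicit hydrogens from standard valence (C 4, N 3, O 2, S 2, halogen 1):
  atom 1: Cl (halogen, monovalent) → 0 H
  atom 2: C, bond orders sum to 2 (valence 4) → 2 H
  atom 3: C, bond orders sum to 4 (valence 4) → 0 H
  atom 4: O, bond orders sum to 2 (valence 2) → 0 H
  atom 5: C, bond orders sum to 4 (valence 4) → 0 H
  atom 6: C, bond orders sum to 4 (valence 4) → 0 H
  atom 7: C, bond orders sum to 2 (valence 4) → 2 H
  atom 8: Cl with explicit H count 0
Totals → C:5, H:4, Cl:2, O:1.
In Hill order: C5H4Cl2O.

C5H4Cl2O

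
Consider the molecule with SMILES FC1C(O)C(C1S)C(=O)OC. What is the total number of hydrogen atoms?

9

Walk through each heavy atom and fill implicit hydrogens from standard valence (C 4, N 3, O 2, S 2, halogen 1):
  atom 1: F (halogen, monovalent) → 0 H
  atom 2: C, bond orders sum to 3 (valence 4) → 1 H
  atom 3: C, bond orders sum to 3 (valence 4) → 1 H
  atom 4: O, bond orders sum to 1 (valence 2) → 1 H
  atom 5: C, bond orders sum to 3 (valence 4) → 1 H
  atom 6: C, bond orders sum to 3 (valence 4) → 1 H
  atom 7: S, bond orders sum to 1 (valence 2) → 1 H
  atom 8: C, bond orders sum to 4 (valence 4) → 0 H
  atom 9: O, bond orders sum to 2 (valence 2) → 0 H
  atom 10: O, bond orders sum to 2 (valence 2) → 0 H
  atom 11: C, bond orders sum to 1 (valence 4) → 3 H
Total hydrogens: 9.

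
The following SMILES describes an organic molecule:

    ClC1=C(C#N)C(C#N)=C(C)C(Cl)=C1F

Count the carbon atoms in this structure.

Count every carbon token in the SMILES (each C, including those in ring-closure positions and inside branches).
Carbon count: 9.

9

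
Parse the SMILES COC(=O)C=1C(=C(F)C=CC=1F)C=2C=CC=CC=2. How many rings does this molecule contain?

In SMILES, each pair of matching ring-closure digits denotes one ring-closing bond; the number of such bonds equals the number of independent rings.
Ring-closure bonds here: 2.

2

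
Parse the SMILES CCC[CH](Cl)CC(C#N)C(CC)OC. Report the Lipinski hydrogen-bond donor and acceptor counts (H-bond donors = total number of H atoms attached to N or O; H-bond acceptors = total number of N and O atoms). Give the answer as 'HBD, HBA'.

0, 2

Donors: find every N or O and count the H atoms it carries.
  atom 9 (N): bond orders sum to 3 → 0 H
  atom 13 (O): bond orders sum to 2 → 0 H
Lipinski HBD = 0.
Acceptors: N atoms = 1, O atoms = 1 → HBA = 2.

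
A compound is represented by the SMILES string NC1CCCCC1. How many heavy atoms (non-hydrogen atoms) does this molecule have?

Every atom symbol written in the SMILES (organic subset) is one heavy atom; implicit H are not written.
Heavy atoms by element → C:6, N:1.
Total: 7.

7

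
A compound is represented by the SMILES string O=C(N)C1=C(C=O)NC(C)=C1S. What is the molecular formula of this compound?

C7H8N2O2S

Walk through each heavy atom and fill implicit hydrogens from standard valence (C 4, N 3, O 2, S 2, halogen 1):
  atom 1: O, bond orders sum to 2 (valence 2) → 0 H
  atom 2: C, bond orders sum to 4 (valence 4) → 0 H
  atom 3: N, bond orders sum to 1 (valence 3) → 2 H
  atom 4: C, bond orders sum to 4 (valence 4) → 0 H
  atom 5: C, bond orders sum to 4 (valence 4) → 0 H
  atom 6: C, bond orders sum to 3 (valence 4) → 1 H
  atom 7: O, bond orders sum to 2 (valence 2) → 0 H
  atom 8: N, bond orders sum to 2 (valence 3) → 1 H
  atom 9: C, bond orders sum to 4 (valence 4) → 0 H
  atom 10: C, bond orders sum to 1 (valence 4) → 3 H
  atom 11: C, bond orders sum to 4 (valence 4) → 0 H
  atom 12: S, bond orders sum to 1 (valence 2) → 1 H
Totals → C:7, H:8, N:2, O:2, S:1.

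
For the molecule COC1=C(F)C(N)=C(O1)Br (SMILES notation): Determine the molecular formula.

C5H5BrFNO2

Walk through each heavy atom and fill implicit hydrogens from standard valence (C 4, N 3, O 2, S 2, halogen 1):
  atom 1: C, bond orders sum to 1 (valence 4) → 3 H
  atom 2: O, bond orders sum to 2 (valence 2) → 0 H
  atom 3: C, bond orders sum to 4 (valence 4) → 0 H
  atom 4: C, bond orders sum to 4 (valence 4) → 0 H
  atom 5: F (halogen, monovalent) → 0 H
  atom 6: C, bond orders sum to 4 (valence 4) → 0 H
  atom 7: N, bond orders sum to 1 (valence 3) → 2 H
  atom 8: C, bond orders sum to 4 (valence 4) → 0 H
  atom 9: O, bond orders sum to 2 (valence 2) → 0 H
  atom 10: Br (halogen, monovalent) → 0 H
Totals → C:5, H:5, Br:1, F:1, N:1, O:2.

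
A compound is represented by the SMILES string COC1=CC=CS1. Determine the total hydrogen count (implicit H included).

6

Walk through each heavy atom and fill implicit hydrogens from standard valence (C 4, N 3, O 2, S 2, halogen 1):
  atom 1: C, bond orders sum to 1 (valence 4) → 3 H
  atom 2: O, bond orders sum to 2 (valence 2) → 0 H
  atom 3: C, bond orders sum to 4 (valence 4) → 0 H
  atom 4: C, bond orders sum to 3 (valence 4) → 1 H
  atom 5: C, bond orders sum to 3 (valence 4) → 1 H
  atom 6: C, bond orders sum to 3 (valence 4) → 1 H
  atom 7: S, bond orders sum to 2 (valence 2) → 0 H
Total hydrogens: 6.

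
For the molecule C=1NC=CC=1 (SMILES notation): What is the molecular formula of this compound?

Walk through each heavy atom and fill implicit hydrogens from standard valence (C 4, N 3, O 2, S 2, halogen 1):
  atom 1: C, bond orders sum to 3 (valence 4) → 1 H
  atom 2: N, bond orders sum to 2 (valence 3) → 1 H
  atom 3: C, bond orders sum to 3 (valence 4) → 1 H
  atom 4: C, bond orders sum to 3 (valence 4) → 1 H
  atom 5: C, bond orders sum to 3 (valence 4) → 1 H
Totals → C:4, H:5, N:1.
In Hill order: C4H5N.

C4H5N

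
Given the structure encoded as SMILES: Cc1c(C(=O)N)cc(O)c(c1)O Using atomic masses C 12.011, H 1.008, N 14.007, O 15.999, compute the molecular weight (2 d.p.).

First, the molecular formula is C8H9NO3 (counting implicit H from valence).
  C: 8 × 12.011 = 96.088
  H: 9 × 1.008 = 9.072
  N: 1 × 14.007 = 14.007
  O: 3 × 15.999 = 47.997
Sum: 8×12.011 + 9×1.008 + 1×14.007 + 3×15.999 = 167.164 → 167.16 g/mol.

167.16 g/mol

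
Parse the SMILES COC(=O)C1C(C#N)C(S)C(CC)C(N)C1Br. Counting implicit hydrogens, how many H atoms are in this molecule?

17

Walk through each heavy atom and fill implicit hydrogens from standard valence (C 4, N 3, O 2, S 2, halogen 1):
  atom 1: C, bond orders sum to 1 (valence 4) → 3 H
  atom 2: O, bond orders sum to 2 (valence 2) → 0 H
  atom 3: C, bond orders sum to 4 (valence 4) → 0 H
  atom 4: O, bond orders sum to 2 (valence 2) → 0 H
  atom 5: C, bond orders sum to 3 (valence 4) → 1 H
  atom 6: C, bond orders sum to 3 (valence 4) → 1 H
  atom 7: C, bond orders sum to 4 (valence 4) → 0 H
  atom 8: N, bond orders sum to 3 (valence 3) → 0 H
  atom 9: C, bond orders sum to 3 (valence 4) → 1 H
  atom 10: S, bond orders sum to 1 (valence 2) → 1 H
  atom 11: C, bond orders sum to 3 (valence 4) → 1 H
  atom 12: C, bond orders sum to 2 (valence 4) → 2 H
  atom 13: C, bond orders sum to 1 (valence 4) → 3 H
  atom 14: C, bond orders sum to 3 (valence 4) → 1 H
  atom 15: N, bond orders sum to 1 (valence 3) → 2 H
  atom 16: C, bond orders sum to 3 (valence 4) → 1 H
  atom 17: Br (halogen, monovalent) → 0 H
Total hydrogens: 17.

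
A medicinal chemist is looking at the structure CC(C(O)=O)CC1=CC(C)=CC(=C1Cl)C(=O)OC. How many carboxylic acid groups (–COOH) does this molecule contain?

The carboxylic acid motif appears at heavy-atom position 3 in the SMILES.
Other groups present: 1 ester.
Carboxylic acid count: 1.

1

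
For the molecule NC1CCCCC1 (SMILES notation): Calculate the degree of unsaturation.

1

Molecular formula: C6H13N.
DoU = (2C + 2 + N − H − X) / 2, where X is the halogen count and O/S are ignored.
    = (2·6 + 2 + 1 − 13 − 0) / 2 = 2 / 2 = 1.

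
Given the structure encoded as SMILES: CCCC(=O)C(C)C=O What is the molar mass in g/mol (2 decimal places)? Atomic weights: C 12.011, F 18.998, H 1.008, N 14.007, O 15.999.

128.17 g/mol

First, the molecular formula is C7H12O2 (counting implicit H from valence).
  C: 7 × 12.011 = 84.077
  H: 12 × 1.008 = 12.096
  O: 2 × 15.999 = 31.998
Sum: 7×12.011 + 12×1.008 + 2×15.999 = 128.171 → 128.17 g/mol.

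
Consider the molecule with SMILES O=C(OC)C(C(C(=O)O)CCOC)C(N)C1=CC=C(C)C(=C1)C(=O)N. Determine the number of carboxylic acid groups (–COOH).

The carboxylic acid motif appears at heavy-atom position 7 in the SMILES.
Other groups present: 1 amide, 1 ester, 1 ether, 1 primary amine.
Carboxylic acid count: 1.

1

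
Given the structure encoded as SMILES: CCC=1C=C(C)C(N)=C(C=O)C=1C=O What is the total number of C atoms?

11

Count every carbon token in the SMILES (each C, including those in ring-closure positions and inside branches).
Carbon count: 11.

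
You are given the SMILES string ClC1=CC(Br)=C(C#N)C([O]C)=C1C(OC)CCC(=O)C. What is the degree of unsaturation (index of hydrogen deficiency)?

Molecular formula: C14H15BrClNO3.
DoU = (2C + 2 + N − H − X) / 2, where X is the halogen count and O/S are ignored.
    = (2·14 + 2 + 1 − 15 − 2) / 2 = 14 / 2 = 7.

7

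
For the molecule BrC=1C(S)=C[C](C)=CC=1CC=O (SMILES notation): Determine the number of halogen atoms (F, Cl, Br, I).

Halogen atoms appear at heavy-atom position 1 (1×Br).
Other groups present: 1 aldehyde, 1 thiol.
Halogen count: 1.

1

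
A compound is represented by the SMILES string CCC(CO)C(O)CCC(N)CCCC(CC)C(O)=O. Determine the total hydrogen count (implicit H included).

Walk through each heavy atom and fill implicit hydrogens from standard valence (C 4, N 3, O 2, S 2, halogen 1):
  atom 1: C, bond orders sum to 1 (valence 4) → 3 H
  atom 2: C, bond orders sum to 2 (valence 4) → 2 H
  atom 3: C, bond orders sum to 3 (valence 4) → 1 H
  atom 4: C, bond orders sum to 2 (valence 4) → 2 H
  atom 5: O, bond orders sum to 1 (valence 2) → 1 H
  atom 6: C, bond orders sum to 3 (valence 4) → 1 H
  atom 7: O, bond orders sum to 1 (valence 2) → 1 H
  atom 8: C, bond orders sum to 2 (valence 4) → 2 H
  atom 9: C, bond orders sum to 2 (valence 4) → 2 H
  atom 10: C, bond orders sum to 3 (valence 4) → 1 H
  atom 11: N, bond orders sum to 1 (valence 3) → 2 H
  atom 12: C, bond orders sum to 2 (valence 4) → 2 H
  atom 13: C, bond orders sum to 2 (valence 4) → 2 H
  atom 14: C, bond orders sum to 2 (valence 4) → 2 H
  atom 15: C, bond orders sum to 3 (valence 4) → 1 H
  atom 16: C, bond orders sum to 2 (valence 4) → 2 H
  atom 17: C, bond orders sum to 1 (valence 4) → 3 H
  atom 18: C, bond orders sum to 4 (valence 4) → 0 H
  atom 19: O, bond orders sum to 1 (valence 2) → 1 H
  atom 20: O, bond orders sum to 2 (valence 2) → 0 H
Total hydrogens: 31.

31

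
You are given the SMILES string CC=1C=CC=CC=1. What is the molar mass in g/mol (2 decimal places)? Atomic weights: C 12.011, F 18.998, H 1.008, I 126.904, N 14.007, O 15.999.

92.14 g/mol

First, the molecular formula is C7H8 (counting implicit H from valence).
  C: 7 × 12.011 = 84.077
  H: 8 × 1.008 = 8.064
Sum: 7×12.011 + 8×1.008 = 92.141 → 92.14 g/mol.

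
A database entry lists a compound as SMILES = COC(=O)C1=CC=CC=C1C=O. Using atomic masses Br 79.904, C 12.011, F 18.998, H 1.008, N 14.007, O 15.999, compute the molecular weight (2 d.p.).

164.16 g/mol

First, the molecular formula is C9H8O3 (counting implicit H from valence).
  C: 9 × 12.011 = 108.099
  H: 8 × 1.008 = 8.064
  O: 3 × 15.999 = 47.997
Sum: 9×12.011 + 8×1.008 + 3×15.999 = 164.160 → 164.16 g/mol.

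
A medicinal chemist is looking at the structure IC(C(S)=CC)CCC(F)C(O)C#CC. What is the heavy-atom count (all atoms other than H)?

15

Every atom symbol written in the SMILES (organic subset) is one heavy atom; implicit H are not written.
Heavy atoms by element → C:11, F:1, I:1, O:1, S:1.
Total: 15.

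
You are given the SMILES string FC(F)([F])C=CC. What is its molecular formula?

C4H5F3

Walk through each heavy atom and fill implicit hydrogens from standard valence (C 4, N 3, O 2, S 2, halogen 1):
  atom 1: F (halogen, monovalent) → 0 H
  atom 2: C, bond orders sum to 4 (valence 4) → 0 H
  atom 3: F (halogen, monovalent) → 0 H
  atom 4: F with explicit H count 0
  atom 5: C, bond orders sum to 3 (valence 4) → 1 H
  atom 6: C, bond orders sum to 3 (valence 4) → 1 H
  atom 7: C, bond orders sum to 1 (valence 4) → 3 H
Totals → C:4, H:5, F:3.
In Hill order: C4H5F3.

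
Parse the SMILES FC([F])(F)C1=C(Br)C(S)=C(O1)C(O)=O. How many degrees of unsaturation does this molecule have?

Degree of unsaturation = (number of rings) + (number of π bonds).
Ring closures in the SMILES: 1.
π bonds: 3 double bonds (each 1 DoU) → 3 DoU from unsaturation.
Total DoU = 1 + 3 = 4.

4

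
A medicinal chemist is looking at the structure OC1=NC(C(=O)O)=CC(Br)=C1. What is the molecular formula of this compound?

C6H4BrNO3

Walk through each heavy atom and fill implicit hydrogens from standard valence (C 4, N 3, O 2, S 2, halogen 1):
  atom 1: O, bond orders sum to 1 (valence 2) → 1 H
  atom 2: C, bond orders sum to 4 (valence 4) → 0 H
  atom 3: N, bond orders sum to 3 (valence 3) → 0 H
  atom 4: C, bond orders sum to 4 (valence 4) → 0 H
  atom 5: C, bond orders sum to 4 (valence 4) → 0 H
  atom 6: O, bond orders sum to 2 (valence 2) → 0 H
  atom 7: O, bond orders sum to 1 (valence 2) → 1 H
  atom 8: C, bond orders sum to 3 (valence 4) → 1 H
  atom 9: C, bond orders sum to 4 (valence 4) → 0 H
  atom 10: Br (halogen, monovalent) → 0 H
  atom 11: C, bond orders sum to 3 (valence 4) → 1 H
Totals → C:6, H:4, Br:1, N:1, O:3.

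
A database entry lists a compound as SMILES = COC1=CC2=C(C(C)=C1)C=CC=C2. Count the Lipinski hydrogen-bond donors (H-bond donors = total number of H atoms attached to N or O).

Donors: find every N or O and count the H atoms it carries.
  atom 2 (O): bond orders sum to 2 → 0 H
Lipinski HBD = 0.

0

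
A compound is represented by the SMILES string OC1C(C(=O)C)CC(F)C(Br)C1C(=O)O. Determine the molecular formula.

C9H12BrFO4

Walk through each heavy atom and fill implicit hydrogens from standard valence (C 4, N 3, O 2, S 2, halogen 1):
  atom 1: O, bond orders sum to 1 (valence 2) → 1 H
  atom 2: C, bond orders sum to 3 (valence 4) → 1 H
  atom 3: C, bond orders sum to 3 (valence 4) → 1 H
  atom 4: C, bond orders sum to 4 (valence 4) → 0 H
  atom 5: O, bond orders sum to 2 (valence 2) → 0 H
  atom 6: C, bond orders sum to 1 (valence 4) → 3 H
  atom 7: C, bond orders sum to 2 (valence 4) → 2 H
  atom 8: C, bond orders sum to 3 (valence 4) → 1 H
  atom 9: F (halogen, monovalent) → 0 H
  atom 10: C, bond orders sum to 3 (valence 4) → 1 H
  atom 11: Br (halogen, monovalent) → 0 H
  atom 12: C, bond orders sum to 3 (valence 4) → 1 H
  atom 13: C, bond orders sum to 4 (valence 4) → 0 H
  atom 14: O, bond orders sum to 2 (valence 2) → 0 H
  atom 15: O, bond orders sum to 1 (valence 2) → 1 H
Totals → C:9, H:12, Br:1, F:1, O:4.
In Hill order: C9H12BrFO4.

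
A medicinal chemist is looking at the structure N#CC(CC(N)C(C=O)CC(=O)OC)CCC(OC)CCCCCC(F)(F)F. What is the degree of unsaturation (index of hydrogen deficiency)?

4

Molecular formula: C19H31F3N2O4.
DoU = (2C + 2 + N − H − X) / 2, where X is the halogen count and O/S are ignored.
    = (2·19 + 2 + 2 − 31 − 3) / 2 = 8 / 2 = 4.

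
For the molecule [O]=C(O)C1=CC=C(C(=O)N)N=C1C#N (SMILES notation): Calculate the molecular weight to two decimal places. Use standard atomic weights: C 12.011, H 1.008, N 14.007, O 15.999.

First, the molecular formula is C8H5N3O3 (counting implicit H from valence).
  C: 8 × 12.011 = 96.088
  H: 5 × 1.008 = 5.040
  N: 3 × 14.007 = 42.021
  O: 3 × 15.999 = 47.997
Sum: 8×12.011 + 5×1.008 + 3×14.007 + 3×15.999 = 191.146 → 191.15 g/mol.

191.15 g/mol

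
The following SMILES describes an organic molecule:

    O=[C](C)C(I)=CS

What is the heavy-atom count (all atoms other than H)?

7

Every atom symbol written in the SMILES (organic subset) is one heavy atom; implicit H are not written.
Heavy atoms by element → C:4, I:1, O:1, S:1.
Total: 7.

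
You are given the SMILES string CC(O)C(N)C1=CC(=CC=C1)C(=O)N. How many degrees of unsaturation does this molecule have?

Degree of unsaturation = (number of rings) + (number of π bonds).
Ring closures in the SMILES: 1.
π bonds: 4 double bonds (each 1 DoU) → 4 DoU from unsaturation.
Total DoU = 1 + 4 = 5.

5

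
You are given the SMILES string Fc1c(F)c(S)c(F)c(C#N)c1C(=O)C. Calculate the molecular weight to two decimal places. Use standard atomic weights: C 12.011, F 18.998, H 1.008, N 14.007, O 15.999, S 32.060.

231.19 g/mol

First, the molecular formula is C9H4F3NOS (counting implicit H from valence).
  C: 9 × 12.011 = 108.099
  F: 3 × 18.998 = 56.994
  H: 4 × 1.008 = 4.032
  N: 1 × 14.007 = 14.007
  O: 1 × 15.999 = 15.999
  S: 1 × 32.060 = 32.060
Sum: 9×12.011 + 3×18.998 + 4×1.008 + 1×14.007 + 1×15.999 + 1×32.060 = 231.191 → 231.19 g/mol.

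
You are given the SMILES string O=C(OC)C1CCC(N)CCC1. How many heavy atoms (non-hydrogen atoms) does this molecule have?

12

Every atom symbol written in the SMILES (organic subset) is one heavy atom; implicit H are not written.
Heavy atoms by element → C:9, N:1, O:2.
Total: 12.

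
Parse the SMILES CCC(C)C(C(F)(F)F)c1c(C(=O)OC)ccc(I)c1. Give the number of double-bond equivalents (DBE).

Molecular formula: C14H16F3IO2.
DoU = (2C + 2 + N − H − X) / 2, where X is the halogen count and O/S are ignored.
    = (2·14 + 2 + 0 − 16 − 4) / 2 = 10 / 2 = 5.

5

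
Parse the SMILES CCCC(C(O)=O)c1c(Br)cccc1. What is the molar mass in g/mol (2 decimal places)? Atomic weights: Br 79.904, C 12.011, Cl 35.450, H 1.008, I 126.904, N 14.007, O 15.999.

First, the molecular formula is C11H13BrO2 (counting implicit H from valence).
  Br: 1 × 79.904 = 79.904
  C: 11 × 12.011 = 132.121
  H: 13 × 1.008 = 13.104
  O: 2 × 15.999 = 31.998
Sum: 1×79.904 + 11×12.011 + 13×1.008 + 2×15.999 = 257.127 → 257.13 g/mol.

257.13 g/mol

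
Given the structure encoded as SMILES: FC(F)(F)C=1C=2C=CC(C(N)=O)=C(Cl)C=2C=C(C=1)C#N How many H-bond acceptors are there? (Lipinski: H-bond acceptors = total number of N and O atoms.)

N atoms: 2; O atoms: 1.
Lipinski HBA = 2 + 1 = 3.

3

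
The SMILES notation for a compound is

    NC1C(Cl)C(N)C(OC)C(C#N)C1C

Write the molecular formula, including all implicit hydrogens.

Walk through each heavy atom and fill implicit hydrogens from standard valence (C 4, N 3, O 2, S 2, halogen 1):
  atom 1: N, bond orders sum to 1 (valence 3) → 2 H
  atom 2: C, bond orders sum to 3 (valence 4) → 1 H
  atom 3: C, bond orders sum to 3 (valence 4) → 1 H
  atom 4: Cl (halogen, monovalent) → 0 H
  atom 5: C, bond orders sum to 3 (valence 4) → 1 H
  atom 6: N, bond orders sum to 1 (valence 3) → 2 H
  atom 7: C, bond orders sum to 3 (valence 4) → 1 H
  atom 8: O, bond orders sum to 2 (valence 2) → 0 H
  atom 9: C, bond orders sum to 1 (valence 4) → 3 H
  atom 10: C, bond orders sum to 3 (valence 4) → 1 H
  atom 11: C, bond orders sum to 4 (valence 4) → 0 H
  atom 12: N, bond orders sum to 3 (valence 3) → 0 H
  atom 13: C, bond orders sum to 3 (valence 4) → 1 H
  atom 14: C, bond orders sum to 1 (valence 4) → 3 H
Totals → C:9, H:16, Cl:1, N:3, O:1.
In Hill order: C9H16ClN3O.

C9H16ClN3O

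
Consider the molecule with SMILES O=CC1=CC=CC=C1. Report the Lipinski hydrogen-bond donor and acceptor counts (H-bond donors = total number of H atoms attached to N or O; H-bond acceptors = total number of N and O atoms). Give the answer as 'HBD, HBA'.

0, 1

Donors: find every N or O and count the H atoms it carries.
  atom 1 (O): bond orders sum to 2 → 0 H
Lipinski HBD = 0.
Acceptors: N atoms = 0, O atoms = 1 → HBA = 1.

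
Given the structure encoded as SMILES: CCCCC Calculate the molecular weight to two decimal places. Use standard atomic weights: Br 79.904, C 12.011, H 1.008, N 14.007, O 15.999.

First, the molecular formula is C5H12 (counting implicit H from valence).
  C: 5 × 12.011 = 60.055
  H: 12 × 1.008 = 12.096
Sum: 5×12.011 + 12×1.008 = 72.151 → 72.15 g/mol.

72.15 g/mol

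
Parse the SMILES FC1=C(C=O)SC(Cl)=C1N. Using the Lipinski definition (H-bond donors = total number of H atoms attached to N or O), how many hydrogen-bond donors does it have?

2

Donors: find every N or O and count the H atoms it carries.
  atom 5 (O): bond orders sum to 2 → 0 H
  atom 10 (N): bond orders sum to 1 → 2 H
Lipinski HBD = 2.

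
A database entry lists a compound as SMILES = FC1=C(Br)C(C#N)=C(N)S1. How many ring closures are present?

In SMILES, each pair of matching ring-closure digits denotes one ring-closing bond; the number of such bonds equals the number of independent rings.
Ring-closure bonds here: 1.

1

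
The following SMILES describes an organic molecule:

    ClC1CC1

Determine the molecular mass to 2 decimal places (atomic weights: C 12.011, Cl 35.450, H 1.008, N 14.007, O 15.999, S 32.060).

76.52 g/mol

First, the molecular formula is C3H5Cl (counting implicit H from valence).
  C: 3 × 12.011 = 36.033
  Cl: 1 × 35.450 = 35.450
  H: 5 × 1.008 = 5.040
Sum: 3×12.011 + 1×35.450 + 5×1.008 = 76.523 → 76.52 g/mol.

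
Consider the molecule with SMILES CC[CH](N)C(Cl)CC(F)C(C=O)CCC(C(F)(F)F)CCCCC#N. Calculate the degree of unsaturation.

3

Degree of unsaturation = (number of rings) + (number of π bonds).
Ring closures in the SMILES: 0.
π bonds: 1 double bond (each 1 DoU), 1 triple bond (each 2 DoU) → 3 DoU from unsaturation.
Total DoU = 0 + 3 = 3.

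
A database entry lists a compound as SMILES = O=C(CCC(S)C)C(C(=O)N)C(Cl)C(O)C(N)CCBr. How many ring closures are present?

In SMILES, each pair of matching ring-closure digits denotes one ring-closing bond; the number of such bonds equals the number of independent rings.
Ring-closure bonds here: 0.

0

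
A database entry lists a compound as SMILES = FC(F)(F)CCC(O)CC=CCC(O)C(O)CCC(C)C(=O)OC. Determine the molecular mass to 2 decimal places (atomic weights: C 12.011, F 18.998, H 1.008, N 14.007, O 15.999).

First, the molecular formula is C16H27F3O5 (counting implicit H from valence).
  C: 16 × 12.011 = 192.176
  F: 3 × 18.998 = 56.994
  H: 27 × 1.008 = 27.216
  O: 5 × 15.999 = 79.995
Sum: 16×12.011 + 3×18.998 + 27×1.008 + 5×15.999 = 356.381 → 356.38 g/mol.

356.38 g/mol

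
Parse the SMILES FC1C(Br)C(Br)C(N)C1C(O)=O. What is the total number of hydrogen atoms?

Walk through each heavy atom and fill implicit hydrogens from standard valence (C 4, N 3, O 2, S 2, halogen 1):
  atom 1: F (halogen, monovalent) → 0 H
  atom 2: C, bond orders sum to 3 (valence 4) → 1 H
  atom 3: C, bond orders sum to 3 (valence 4) → 1 H
  atom 4: Br (halogen, monovalent) → 0 H
  atom 5: C, bond orders sum to 3 (valence 4) → 1 H
  atom 6: Br (halogen, monovalent) → 0 H
  atom 7: C, bond orders sum to 3 (valence 4) → 1 H
  atom 8: N, bond orders sum to 1 (valence 3) → 2 H
  atom 9: C, bond orders sum to 3 (valence 4) → 1 H
  atom 10: C, bond orders sum to 4 (valence 4) → 0 H
  atom 11: O, bond orders sum to 1 (valence 2) → 1 H
  atom 12: O, bond orders sum to 2 (valence 2) → 0 H
Total hydrogens: 8.

8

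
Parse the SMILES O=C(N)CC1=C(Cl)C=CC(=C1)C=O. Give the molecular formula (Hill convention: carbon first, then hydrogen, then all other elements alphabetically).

Walk through each heavy atom and fill implicit hydrogens from standard valence (C 4, N 3, O 2, S 2, halogen 1):
  atom 1: O, bond orders sum to 2 (valence 2) → 0 H
  atom 2: C, bond orders sum to 4 (valence 4) → 0 H
  atom 3: N, bond orders sum to 1 (valence 3) → 2 H
  atom 4: C, bond orders sum to 2 (valence 4) → 2 H
  atom 5: C, bond orders sum to 4 (valence 4) → 0 H
  atom 6: C, bond orders sum to 4 (valence 4) → 0 H
  atom 7: Cl (halogen, monovalent) → 0 H
  atom 8: C, bond orders sum to 3 (valence 4) → 1 H
  atom 9: C, bond orders sum to 3 (valence 4) → 1 H
  atom 10: C, bond orders sum to 4 (valence 4) → 0 H
  atom 11: C, bond orders sum to 3 (valence 4) → 1 H
  atom 12: C, bond orders sum to 3 (valence 4) → 1 H
  atom 13: O, bond orders sum to 2 (valence 2) → 0 H
Totals → C:9, H:8, Cl:1, N:1, O:2.
In Hill order: C9H8ClNO2.

C9H8ClNO2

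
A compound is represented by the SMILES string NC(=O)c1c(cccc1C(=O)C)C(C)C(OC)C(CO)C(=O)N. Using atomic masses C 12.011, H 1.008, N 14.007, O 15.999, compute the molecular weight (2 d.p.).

First, the molecular formula is C16H22N2O5 (counting implicit H from valence).
  C: 16 × 12.011 = 192.176
  H: 22 × 1.008 = 22.176
  N: 2 × 14.007 = 28.014
  O: 5 × 15.999 = 79.995
Sum: 16×12.011 + 22×1.008 + 2×14.007 + 5×15.999 = 322.361 → 322.36 g/mol.

322.36 g/mol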